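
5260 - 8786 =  - 3526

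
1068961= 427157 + 641804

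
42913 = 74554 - 31641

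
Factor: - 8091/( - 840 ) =2^( - 3 )* 3^1*5^( - 1 )* 7^( - 1 )*29^1*31^1= 2697/280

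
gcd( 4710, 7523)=1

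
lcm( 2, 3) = 6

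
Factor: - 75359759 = -17^1 * 79^1*56113^1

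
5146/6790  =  2573/3395 = 0.76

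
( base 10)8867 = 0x22A3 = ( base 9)13142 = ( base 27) c4b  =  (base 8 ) 21243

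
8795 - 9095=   -  300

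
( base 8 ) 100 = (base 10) 64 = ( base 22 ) 2K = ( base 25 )2e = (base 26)2c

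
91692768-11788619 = 79904149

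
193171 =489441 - 296270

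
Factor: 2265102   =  2^1*3^2*7^1 * 17977^1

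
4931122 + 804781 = 5735903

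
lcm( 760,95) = 760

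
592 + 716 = 1308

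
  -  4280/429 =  - 4280/429 = - 9.98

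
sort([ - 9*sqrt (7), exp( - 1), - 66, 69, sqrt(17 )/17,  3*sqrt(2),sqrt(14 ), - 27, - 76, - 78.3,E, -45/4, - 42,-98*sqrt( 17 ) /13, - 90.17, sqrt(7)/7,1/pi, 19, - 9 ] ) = [ - 90.17, -78.3, - 76,-66, -42, - 98*sqrt( 17 )/13, - 27, - 9*sqrt(7), - 45/4,- 9, sqrt( 17 )/17,  1/pi, exp( - 1), sqrt (7)/7, E,sqrt(14), 3*sqrt(2) , 19,69 ] 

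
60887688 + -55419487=5468201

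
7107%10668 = 7107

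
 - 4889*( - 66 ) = 322674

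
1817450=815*2230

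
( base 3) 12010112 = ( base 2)111010011100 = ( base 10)3740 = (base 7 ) 13622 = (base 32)3ks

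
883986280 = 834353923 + 49632357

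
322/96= 3 + 17/48 = 3.35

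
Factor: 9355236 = 2^2*3^1*11^2 * 17^1 *379^1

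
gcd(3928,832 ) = 8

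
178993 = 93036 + 85957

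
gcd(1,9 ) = 1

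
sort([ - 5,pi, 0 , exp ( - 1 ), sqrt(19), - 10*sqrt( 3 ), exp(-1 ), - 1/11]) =[  -  10 * sqrt( 3), - 5, - 1/11, 0,exp(-1),exp ( - 1), pi, sqrt(19)]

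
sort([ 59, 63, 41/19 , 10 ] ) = [ 41/19 , 10,59,63] 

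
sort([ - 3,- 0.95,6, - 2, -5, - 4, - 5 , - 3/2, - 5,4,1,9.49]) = [ - 5, - 5, - 5, - 4,  -  3, - 2, - 3/2, - 0.95,  1,4, 6, 9.49] 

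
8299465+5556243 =13855708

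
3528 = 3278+250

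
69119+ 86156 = 155275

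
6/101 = 6/101 = 0.06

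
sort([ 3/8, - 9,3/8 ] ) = [ - 9,  3/8,3/8 ]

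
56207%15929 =8420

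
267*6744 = 1800648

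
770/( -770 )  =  - 1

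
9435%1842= 225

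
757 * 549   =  415593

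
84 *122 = 10248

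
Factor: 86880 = 2^5* 3^1*5^1*181^1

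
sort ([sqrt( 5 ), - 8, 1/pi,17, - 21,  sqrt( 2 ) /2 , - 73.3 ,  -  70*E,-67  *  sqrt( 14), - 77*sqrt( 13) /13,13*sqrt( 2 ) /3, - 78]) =[ - 67 * sqrt( 14), - 70*E, - 78,- 73.3, - 77*sqrt( 13 ) /13, - 21, - 8, 1/pi, sqrt( 2 ) /2, sqrt(5),  13*sqrt( 2)/3, 17]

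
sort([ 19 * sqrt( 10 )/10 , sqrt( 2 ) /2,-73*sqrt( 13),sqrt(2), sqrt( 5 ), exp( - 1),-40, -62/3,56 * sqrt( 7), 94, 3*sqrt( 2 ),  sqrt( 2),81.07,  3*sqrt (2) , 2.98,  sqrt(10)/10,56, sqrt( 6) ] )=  [ - 73*sqrt( 13),  -  40, - 62/3, sqrt(10)/10, exp( -1),  sqrt( 2 )/2,  sqrt( 2),sqrt( 2),sqrt( 5 ),sqrt( 6),2.98 , 3*sqrt( 2),  3*sqrt ( 2 ), 19*sqrt( 10 )/10,56, 81.07,94, 56 * sqrt( 7) ] 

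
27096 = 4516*6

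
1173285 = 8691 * 135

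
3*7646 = 22938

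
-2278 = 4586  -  6864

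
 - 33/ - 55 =3/5= 0.60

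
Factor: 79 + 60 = 139 = 139^1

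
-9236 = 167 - 9403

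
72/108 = 2/3 = 0.67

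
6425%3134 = 157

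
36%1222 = 36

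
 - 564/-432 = 1+ 11/36=1.31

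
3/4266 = 1/1422=0.00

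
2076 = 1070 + 1006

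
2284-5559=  - 3275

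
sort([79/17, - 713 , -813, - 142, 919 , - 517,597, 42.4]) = [ - 813 , - 713, - 517,-142,79/17,42.4,597, 919 ]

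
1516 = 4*379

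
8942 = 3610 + 5332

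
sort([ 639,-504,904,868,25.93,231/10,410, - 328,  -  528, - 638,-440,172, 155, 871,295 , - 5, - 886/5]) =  [ - 638,  -  528,  -  504,-440,-328, - 886/5,-5,231/10,25.93 , 155,172, 295 , 410 , 639 , 868,871,904]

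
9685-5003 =4682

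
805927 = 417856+388071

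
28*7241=202748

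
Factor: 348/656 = 87/164 = 2^(- 2 ) * 3^1*29^1 * 41^(-1)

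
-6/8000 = -3/4000 = - 0.00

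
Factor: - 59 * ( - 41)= 41^1*59^1  =  2419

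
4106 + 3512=7618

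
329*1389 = 456981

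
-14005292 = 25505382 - 39510674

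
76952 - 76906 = 46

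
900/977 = 900/977 = 0.92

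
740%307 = 126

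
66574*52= 3461848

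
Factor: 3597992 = 2^3*19^1*23671^1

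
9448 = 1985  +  7463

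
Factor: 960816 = 2^4*3^1*37^1 *541^1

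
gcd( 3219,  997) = 1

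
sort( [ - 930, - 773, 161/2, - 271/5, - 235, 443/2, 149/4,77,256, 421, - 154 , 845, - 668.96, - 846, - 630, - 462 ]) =[ - 930, - 846, - 773, - 668.96, - 630, - 462,- 235, - 154 , - 271/5, 149/4, 77 , 161/2, 443/2, 256, 421  ,  845]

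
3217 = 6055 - 2838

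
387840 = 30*12928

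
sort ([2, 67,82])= [2,67, 82] 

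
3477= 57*61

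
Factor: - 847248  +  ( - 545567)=  -  5^1*278563^1 = - 1392815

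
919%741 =178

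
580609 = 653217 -72608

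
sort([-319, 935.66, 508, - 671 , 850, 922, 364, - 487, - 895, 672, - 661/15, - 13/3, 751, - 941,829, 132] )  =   [ -941, - 895, - 671, - 487, - 319, - 661/15,-13/3, 132, 364, 508,  672 , 751, 829,850,922, 935.66 ] 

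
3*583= 1749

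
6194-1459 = 4735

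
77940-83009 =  - 5069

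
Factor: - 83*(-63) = 5229 = 3^2*7^1*83^1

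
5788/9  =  5788/9  =  643.11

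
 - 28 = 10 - 38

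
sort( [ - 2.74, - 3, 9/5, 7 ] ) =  [  -  3, - 2.74, 9/5, 7 ] 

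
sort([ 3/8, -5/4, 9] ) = [ - 5/4,3/8,9 ] 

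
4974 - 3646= 1328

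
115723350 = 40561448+75161902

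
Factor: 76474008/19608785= 2^3*3^2*5^( - 1 )*7^( - 1 )*13^1*29^ ( - 1)*19319^ ( - 1)*81703^1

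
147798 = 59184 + 88614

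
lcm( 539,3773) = 3773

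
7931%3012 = 1907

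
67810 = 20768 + 47042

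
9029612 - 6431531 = 2598081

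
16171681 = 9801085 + 6370596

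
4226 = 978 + 3248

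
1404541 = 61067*23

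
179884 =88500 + 91384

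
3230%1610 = 10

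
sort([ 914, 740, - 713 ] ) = [ - 713,740,914]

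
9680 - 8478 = 1202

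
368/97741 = 368/97741 = 0.00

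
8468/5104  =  73/44=1.66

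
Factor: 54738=2^1 * 3^2* 3041^1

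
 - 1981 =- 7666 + 5685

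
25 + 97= 122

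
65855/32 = 65855/32 = 2057.97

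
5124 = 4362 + 762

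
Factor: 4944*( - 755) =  -2^4  *  3^1*5^1*103^1* 151^1 = - 3732720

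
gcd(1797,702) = 3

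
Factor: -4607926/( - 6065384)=2303963/3032692 = 2^( - 2)*13^( - 1 )*29^1 * 53^1*1499^1*58321^( - 1 ) 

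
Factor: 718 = 2^1*359^1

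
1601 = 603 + 998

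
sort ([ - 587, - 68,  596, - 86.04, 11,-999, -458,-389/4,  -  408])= [-999,-587  , - 458,  -  408, - 389/4, - 86.04, - 68, 11, 596]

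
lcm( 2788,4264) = 72488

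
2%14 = 2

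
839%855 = 839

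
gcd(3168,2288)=176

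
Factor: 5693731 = 113^1*50387^1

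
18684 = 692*27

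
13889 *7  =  97223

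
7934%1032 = 710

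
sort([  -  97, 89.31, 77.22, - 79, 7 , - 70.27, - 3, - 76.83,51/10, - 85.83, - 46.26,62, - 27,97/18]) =[ - 97, - 85.83, - 79,-76.83,-70.27  , - 46.26, - 27,-3,51/10, 97/18, 7,62, 77.22,89.31 ]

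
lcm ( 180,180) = 180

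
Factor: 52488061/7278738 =2^(  -  1 )*3^(- 1 ) * 17^1 * 31^( - 1)*39133^ ( - 1 ) * 3087533^1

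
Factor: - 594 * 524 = -2^3 * 3^3*11^1*131^1 = -311256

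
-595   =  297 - 892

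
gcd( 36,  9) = 9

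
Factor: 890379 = 3^3*7^2 *673^1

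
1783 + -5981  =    -  4198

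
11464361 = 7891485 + 3572876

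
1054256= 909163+145093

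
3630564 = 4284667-654103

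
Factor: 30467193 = 3^1*10155731^1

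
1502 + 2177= 3679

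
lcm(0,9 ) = 0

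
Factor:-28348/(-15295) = 1492/805  =  2^2*5^( - 1 ) * 7^(-1) * 23^( - 1 )*373^1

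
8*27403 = 219224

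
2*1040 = 2080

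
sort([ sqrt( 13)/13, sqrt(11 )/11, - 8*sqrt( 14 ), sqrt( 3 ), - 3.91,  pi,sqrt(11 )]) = [ - 8*sqrt ( 14 ),-3.91,sqrt( 13 )/13,sqrt( 11 ) /11, sqrt( 3),pi, sqrt(11 )]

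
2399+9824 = 12223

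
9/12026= 9/12026 =0.00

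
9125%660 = 545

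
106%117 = 106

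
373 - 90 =283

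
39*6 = 234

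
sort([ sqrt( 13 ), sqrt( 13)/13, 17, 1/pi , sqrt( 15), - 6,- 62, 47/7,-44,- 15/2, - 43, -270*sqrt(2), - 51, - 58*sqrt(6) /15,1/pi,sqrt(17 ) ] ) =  [- 270*sqrt( 2), - 62,- 51, - 44, - 43, - 58 *sqrt(6 ) /15, - 15/2, - 6,  sqrt(13) /13,1/pi, 1/pi, sqrt( 13), sqrt( 15 ), sqrt (17),47/7 , 17 ] 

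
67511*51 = 3443061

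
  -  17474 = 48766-66240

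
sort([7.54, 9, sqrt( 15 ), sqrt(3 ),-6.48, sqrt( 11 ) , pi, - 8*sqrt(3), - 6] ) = [ - 8*sqrt( 3), - 6.48, - 6,sqrt( 3 ),  pi , sqrt( 11) , sqrt( 15 ) , 7.54 , 9] 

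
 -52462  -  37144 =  - 89606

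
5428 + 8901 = 14329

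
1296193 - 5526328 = -4230135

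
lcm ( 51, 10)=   510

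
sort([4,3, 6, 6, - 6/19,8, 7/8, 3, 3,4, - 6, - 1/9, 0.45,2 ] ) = [-6, - 6/19,  -  1/9, 0.45,7/8, 2,3,3 , 3, 4,4, 6,  6, 8 ]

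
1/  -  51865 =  - 1/51865 = - 0.00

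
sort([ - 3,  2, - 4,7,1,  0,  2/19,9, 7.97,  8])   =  [ - 4  , - 3, 0, 2/19,1,2, 7 , 7.97,8, 9]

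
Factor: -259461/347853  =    -  681/913 =- 3^1*11^ ( - 1 ) * 83^( - 1 )*227^1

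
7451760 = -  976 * ( - 7635)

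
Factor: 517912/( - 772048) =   -  2^(-1)*41^1*73^( - 1 ) * 661^ ( - 1)*1579^1 = - 64739/96506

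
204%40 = 4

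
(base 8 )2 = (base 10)2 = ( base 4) 2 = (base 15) 2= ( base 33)2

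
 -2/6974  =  -1+3486/3487  =  -0.00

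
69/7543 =69/7543 = 0.01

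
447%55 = 7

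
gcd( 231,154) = 77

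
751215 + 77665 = 828880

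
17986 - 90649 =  - 72663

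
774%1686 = 774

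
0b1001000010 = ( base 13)356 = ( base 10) 578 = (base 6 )2402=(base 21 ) 16B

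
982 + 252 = 1234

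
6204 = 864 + 5340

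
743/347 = 743/347 = 2.14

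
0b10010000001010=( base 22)J18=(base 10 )9226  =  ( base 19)16ab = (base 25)EJ1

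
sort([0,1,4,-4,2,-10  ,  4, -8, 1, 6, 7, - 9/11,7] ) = [ - 10, - 8, - 4, - 9/11, 0,1, 1, 2, 4, 4, 6, 7, 7 ]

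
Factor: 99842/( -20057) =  - 2^1*31^(-1)*647^(-1 )*49921^1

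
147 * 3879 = 570213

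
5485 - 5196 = 289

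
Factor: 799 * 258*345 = 2^1 * 3^2*5^1*17^1*23^1*43^1*47^1 = 71118990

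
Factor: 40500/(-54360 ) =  - 225/302 = -2^(-1) * 3^2*5^2*151^( - 1) 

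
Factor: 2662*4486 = 2^2*11^3*2243^1 =11941732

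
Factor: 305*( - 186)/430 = -3^1*31^1* 43^(-1 ) * 61^1 =-5673/43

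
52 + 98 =150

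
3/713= 3/713  =  0.00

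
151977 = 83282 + 68695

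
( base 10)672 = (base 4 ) 22200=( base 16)2a0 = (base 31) LL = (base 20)1dc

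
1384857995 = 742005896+642852099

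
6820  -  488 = 6332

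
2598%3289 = 2598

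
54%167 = 54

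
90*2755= 247950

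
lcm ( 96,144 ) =288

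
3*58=174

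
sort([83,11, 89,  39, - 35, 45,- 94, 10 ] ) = [ - 94, - 35,10,11 , 39, 45,83, 89 ] 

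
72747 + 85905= 158652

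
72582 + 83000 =155582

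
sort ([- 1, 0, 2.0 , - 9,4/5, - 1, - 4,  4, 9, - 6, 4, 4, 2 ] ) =[ - 9, - 6,  -  4, - 1, - 1, 0,4/5, 2.0,2 , 4, 4, 4, 9]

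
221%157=64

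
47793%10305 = 6573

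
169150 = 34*4975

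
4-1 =3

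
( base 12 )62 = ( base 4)1022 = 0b1001010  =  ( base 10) 74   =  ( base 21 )3b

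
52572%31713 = 20859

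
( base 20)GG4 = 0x1a44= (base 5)203344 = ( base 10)6724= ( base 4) 1221010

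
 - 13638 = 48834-62472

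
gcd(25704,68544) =8568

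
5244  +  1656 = 6900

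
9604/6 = 4802/3 = 1600.67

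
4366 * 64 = 279424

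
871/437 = 1 + 434/437 = 1.99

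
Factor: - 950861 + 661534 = -289327= - 53^2*103^1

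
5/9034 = 5/9034 = 0.00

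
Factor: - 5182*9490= - 49177180 = - 2^2*5^1*13^1*73^1*2591^1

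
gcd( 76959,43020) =9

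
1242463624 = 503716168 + 738747456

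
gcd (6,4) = 2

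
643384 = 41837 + 601547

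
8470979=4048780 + 4422199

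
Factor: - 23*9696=-223008 = -  2^5*3^1*23^1 * 101^1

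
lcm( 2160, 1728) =8640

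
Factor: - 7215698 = - 2^1 *7^1*23^1 * 22409^1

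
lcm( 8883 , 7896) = 71064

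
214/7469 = 214/7469 = 0.03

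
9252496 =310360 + 8942136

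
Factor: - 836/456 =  - 2^(-1 ) * 3^( - 1)*11^1  =  -11/6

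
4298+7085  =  11383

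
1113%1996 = 1113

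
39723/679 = 58 + 341/679= 58.50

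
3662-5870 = -2208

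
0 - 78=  - 78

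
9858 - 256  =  9602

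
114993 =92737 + 22256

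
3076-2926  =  150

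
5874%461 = 342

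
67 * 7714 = 516838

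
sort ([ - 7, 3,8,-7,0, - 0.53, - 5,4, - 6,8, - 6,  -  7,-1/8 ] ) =[ - 7,-7,  -  7,-6, - 6, - 5, - 0.53, -1/8,  0,3,  4,8, 8 ] 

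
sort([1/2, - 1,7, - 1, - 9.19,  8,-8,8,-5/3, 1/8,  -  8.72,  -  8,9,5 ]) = [-9.19,-8.72, -8, - 8 , - 5/3 , - 1, - 1,1/8,1/2,5, 7, 8,8,9]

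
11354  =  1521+9833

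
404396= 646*626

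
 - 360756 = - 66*5466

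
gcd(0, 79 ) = 79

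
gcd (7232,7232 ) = 7232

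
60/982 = 30/491 = 0.06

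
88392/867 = 29464/289 = 101.95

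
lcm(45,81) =405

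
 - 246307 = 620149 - 866456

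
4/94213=4/94213  =  0.00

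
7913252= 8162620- 249368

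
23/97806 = 23/97806 = 0.00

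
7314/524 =3657/262 = 13.96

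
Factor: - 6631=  -19^1*349^1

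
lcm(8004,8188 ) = 712356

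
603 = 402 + 201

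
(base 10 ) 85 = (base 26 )37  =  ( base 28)31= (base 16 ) 55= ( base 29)2r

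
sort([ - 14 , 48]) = [  -  14, 48 ]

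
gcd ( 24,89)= 1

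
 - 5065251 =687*( - 7373 )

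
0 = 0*9351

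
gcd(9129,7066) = 1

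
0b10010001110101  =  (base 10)9333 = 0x2475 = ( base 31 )9m2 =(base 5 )244313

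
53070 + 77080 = 130150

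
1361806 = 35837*38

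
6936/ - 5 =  - 6936/5 = - 1387.20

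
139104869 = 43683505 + 95421364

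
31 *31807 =986017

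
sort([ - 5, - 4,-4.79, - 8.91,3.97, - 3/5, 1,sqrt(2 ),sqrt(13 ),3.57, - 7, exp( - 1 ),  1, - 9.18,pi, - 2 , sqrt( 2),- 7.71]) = [ - 9.18,-8.91, -7.71,-7, - 5, - 4.79, - 4, - 2,- 3/5, exp(-1), 1, 1  ,  sqrt( 2),  sqrt( 2),  pi, 3.57,sqrt( 13 ), 3.97]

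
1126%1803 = 1126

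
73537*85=6250645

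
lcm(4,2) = 4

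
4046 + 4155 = 8201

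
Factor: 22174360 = 2^3*5^1*13^1*42643^1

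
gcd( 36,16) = 4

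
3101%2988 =113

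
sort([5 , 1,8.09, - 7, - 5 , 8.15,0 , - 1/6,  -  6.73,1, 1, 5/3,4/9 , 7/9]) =[ -7, - 6.73, - 5, - 1/6,0 , 4/9, 7/9,1,1,1,5/3,5,8.09,8.15]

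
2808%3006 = 2808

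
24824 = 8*3103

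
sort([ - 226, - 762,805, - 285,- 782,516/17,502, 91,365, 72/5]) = [-782 ,-762, - 285,-226 , 72/5,516/17,91,365,502,805]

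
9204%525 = 279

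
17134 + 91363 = 108497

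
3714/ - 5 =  - 3714/5 = - 742.80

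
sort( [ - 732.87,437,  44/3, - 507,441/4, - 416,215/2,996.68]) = [ - 732.87 ,-507, - 416,44/3,215/2,  441/4,437,996.68]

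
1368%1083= 285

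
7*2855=19985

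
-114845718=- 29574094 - 85271624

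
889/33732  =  889/33732  =  0.03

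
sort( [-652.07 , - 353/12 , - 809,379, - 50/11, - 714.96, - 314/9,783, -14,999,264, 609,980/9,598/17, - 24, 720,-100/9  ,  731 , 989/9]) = [-809,  -  714.96,-652.07,- 314/9, - 353/12, - 24, - 14, - 100/9,-50/11,598/17,980/9, 989/9, 264,379, 609,720, 731,783,999]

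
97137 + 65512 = 162649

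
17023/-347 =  - 17023/347 = - 49.06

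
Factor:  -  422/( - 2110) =5^( - 1 ) = 1/5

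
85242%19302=8034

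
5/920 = 1/184 = 0.01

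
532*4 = 2128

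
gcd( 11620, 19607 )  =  7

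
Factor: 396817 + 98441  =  2^1*3^1*197^1 * 419^1 = 495258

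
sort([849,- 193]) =[ -193,849]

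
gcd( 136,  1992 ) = 8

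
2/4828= 1/2414= 0.00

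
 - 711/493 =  - 2 + 275/493 = -1.44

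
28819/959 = 30 + 7/137 = 30.05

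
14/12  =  1 + 1/6 = 1.17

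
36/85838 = 18/42919 = 0.00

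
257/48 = 257/48 = 5.35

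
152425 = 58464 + 93961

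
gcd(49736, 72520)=8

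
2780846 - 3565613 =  - 784767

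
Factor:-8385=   -  3^1*5^1*13^1*43^1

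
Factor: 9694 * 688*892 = 2^7*37^1*43^1* 131^1*223^1 = 5949169024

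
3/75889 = 3/75889=0.00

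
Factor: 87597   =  3^2*9733^1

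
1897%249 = 154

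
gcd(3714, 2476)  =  1238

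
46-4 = 42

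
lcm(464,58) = 464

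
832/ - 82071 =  - 1  +  81239/82071 = - 0.01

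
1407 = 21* 67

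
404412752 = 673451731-269038979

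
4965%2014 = 937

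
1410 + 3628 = 5038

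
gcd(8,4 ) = 4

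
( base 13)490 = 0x319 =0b1100011001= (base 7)2212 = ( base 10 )793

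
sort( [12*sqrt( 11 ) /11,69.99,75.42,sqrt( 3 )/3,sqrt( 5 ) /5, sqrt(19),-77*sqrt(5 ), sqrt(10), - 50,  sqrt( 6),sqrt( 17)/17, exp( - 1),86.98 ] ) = [ - 77*sqrt(5) , - 50,sqrt( 17 ) /17,  exp( - 1),sqrt ( 5 ) /5, sqrt(3) /3, sqrt( 6 ), sqrt (10),12*sqrt(11)/11, sqrt( 19 ),69.99,75.42,86.98 ]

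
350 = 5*70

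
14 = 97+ - 83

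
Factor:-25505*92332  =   - 2354927660 = - 2^2*5^1* 41^1*563^1*5101^1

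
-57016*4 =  - 228064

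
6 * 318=1908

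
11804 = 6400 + 5404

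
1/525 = 1/525 = 0.00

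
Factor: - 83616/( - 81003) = 32/31 = 2^5*31^( - 1) 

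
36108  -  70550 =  - 34442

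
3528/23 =153 + 9/23 =153.39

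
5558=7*794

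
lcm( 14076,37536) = 112608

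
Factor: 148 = 2^2*37^1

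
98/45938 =49/22969  =  0.00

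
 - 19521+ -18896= - 38417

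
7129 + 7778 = 14907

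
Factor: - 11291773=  - 11291773^1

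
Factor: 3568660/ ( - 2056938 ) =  - 1784330/1028469 = - 2^1 * 3^( - 1)*5^1*13^( - 1) * 109^1*1637^1*26371^( - 1 )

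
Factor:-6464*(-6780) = 43825920 = 2^8*3^1*5^1*101^1*113^1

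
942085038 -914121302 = 27963736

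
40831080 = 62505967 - 21674887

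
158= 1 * 158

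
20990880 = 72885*288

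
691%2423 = 691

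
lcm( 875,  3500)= 3500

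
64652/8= 8081 + 1/2 = 8081.50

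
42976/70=21488/35 = 613.94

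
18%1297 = 18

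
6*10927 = 65562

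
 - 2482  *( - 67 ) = 166294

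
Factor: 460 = 2^2*5^1*23^1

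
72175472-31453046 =40722426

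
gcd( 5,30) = 5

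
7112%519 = 365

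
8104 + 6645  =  14749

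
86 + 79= 165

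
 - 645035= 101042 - 746077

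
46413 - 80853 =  - 34440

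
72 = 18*4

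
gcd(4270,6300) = 70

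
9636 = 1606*6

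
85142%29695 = 25752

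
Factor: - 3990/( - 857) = 2^1* 3^1*5^1*7^1*19^1*857^( - 1) 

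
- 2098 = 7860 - 9958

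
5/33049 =5/33049 = 0.00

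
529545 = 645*821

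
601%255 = 91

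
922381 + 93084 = 1015465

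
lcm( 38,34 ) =646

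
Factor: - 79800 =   -  2^3 * 3^1*5^2*7^1 *19^1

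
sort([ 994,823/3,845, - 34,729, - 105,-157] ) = [ - 157,-105, - 34,823/3, 729,845,994] 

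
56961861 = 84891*671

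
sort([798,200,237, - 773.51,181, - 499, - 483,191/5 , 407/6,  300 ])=[ - 773.51, - 499, - 483,191/5,  407/6,181,200,237,300,  798]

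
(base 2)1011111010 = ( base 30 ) PC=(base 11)633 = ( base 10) 762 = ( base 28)r6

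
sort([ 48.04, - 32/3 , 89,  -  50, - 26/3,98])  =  [-50, - 32/3, - 26/3,48.04,  89,98]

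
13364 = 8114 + 5250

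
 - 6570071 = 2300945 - 8871016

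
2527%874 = 779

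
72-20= 52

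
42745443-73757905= - 31012462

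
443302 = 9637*46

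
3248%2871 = 377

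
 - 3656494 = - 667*5482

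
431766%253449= 178317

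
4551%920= 871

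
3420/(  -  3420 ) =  - 1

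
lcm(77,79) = 6083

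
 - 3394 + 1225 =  - 2169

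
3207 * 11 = 35277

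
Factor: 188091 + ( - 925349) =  - 2^1*449^1*821^1 =- 737258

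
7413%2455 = 48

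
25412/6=12706/3  =  4235.33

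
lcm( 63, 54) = 378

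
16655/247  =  16655/247 = 67.43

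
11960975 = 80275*149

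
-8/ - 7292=2/1823 = 0.00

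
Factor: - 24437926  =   - 2^1*12218963^1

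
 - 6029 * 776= - 4678504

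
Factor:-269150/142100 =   -  2^( - 1 )*7^( - 1)*29^( - 1 ) * 769^1=-769/406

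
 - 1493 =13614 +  - 15107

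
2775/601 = 2775/601  =  4.62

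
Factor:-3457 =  - 3457^1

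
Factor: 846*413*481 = 168060438 = 2^1*3^2*7^1*13^1 *37^1* 47^1*59^1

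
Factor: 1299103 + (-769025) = 530078= 2^1*  107^1*2477^1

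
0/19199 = 0 = 0.00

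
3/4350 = 1/1450 = 0.00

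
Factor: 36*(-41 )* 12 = -2^4 * 3^3 * 41^1  =  - 17712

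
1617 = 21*77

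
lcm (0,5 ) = 0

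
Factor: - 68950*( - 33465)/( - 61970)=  -3^1*5^2*7^1*23^1 * 97^1*197^1*6197^ ( - 1) = -230741175/6197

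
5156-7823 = - 2667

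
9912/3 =3304 = 3304.00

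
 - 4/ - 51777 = 4/51777 = 0.00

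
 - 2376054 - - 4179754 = 1803700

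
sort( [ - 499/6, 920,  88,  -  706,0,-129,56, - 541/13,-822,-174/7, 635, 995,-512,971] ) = [ - 822,  -  706, - 512, - 129, - 499/6,  -  541/13 , - 174/7, 0, 56,88, 635, 920, 971,  995 ]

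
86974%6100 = 1574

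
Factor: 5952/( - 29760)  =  - 1/5 = - 5^( - 1 )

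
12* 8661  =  103932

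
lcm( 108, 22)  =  1188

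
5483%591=164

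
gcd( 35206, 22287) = 1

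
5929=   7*847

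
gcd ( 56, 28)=28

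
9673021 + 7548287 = 17221308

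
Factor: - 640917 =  - 3^2*17^1*59^1*71^1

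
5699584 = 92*61952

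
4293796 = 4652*923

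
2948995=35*84257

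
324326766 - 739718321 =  - 415391555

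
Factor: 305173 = 11^1*27743^1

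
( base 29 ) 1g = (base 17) 2b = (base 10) 45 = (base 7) 63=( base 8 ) 55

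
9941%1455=1211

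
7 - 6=1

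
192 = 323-131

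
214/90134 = 107/45067 = 0.00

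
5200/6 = 866 + 2/3 = 866.67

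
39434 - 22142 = 17292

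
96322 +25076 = 121398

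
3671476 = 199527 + 3471949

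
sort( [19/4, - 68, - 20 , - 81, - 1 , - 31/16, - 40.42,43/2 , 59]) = [ - 81,  -  68, - 40.42,-20  , - 31/16, - 1,19/4 , 43/2, 59 ] 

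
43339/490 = 43339/490 = 88.45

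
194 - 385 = - 191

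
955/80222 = 955/80222 = 0.01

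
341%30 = 11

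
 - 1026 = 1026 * ( - 1) 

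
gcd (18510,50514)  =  6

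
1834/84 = 21 + 5/6 = 21.83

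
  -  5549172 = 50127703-55676875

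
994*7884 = 7836696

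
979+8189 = 9168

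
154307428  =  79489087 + 74818341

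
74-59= 15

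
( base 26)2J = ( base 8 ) 107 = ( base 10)71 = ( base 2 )1000111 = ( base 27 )2H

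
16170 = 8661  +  7509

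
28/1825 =28/1825=0.02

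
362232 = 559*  648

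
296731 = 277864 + 18867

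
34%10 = 4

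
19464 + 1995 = 21459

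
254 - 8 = 246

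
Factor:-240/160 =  - 2^ ( - 1 )*  3^1 = - 3/2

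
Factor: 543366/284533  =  2^1 * 3^2*23^( - 1)*89^ ( - 1 )*139^( - 1)*30187^1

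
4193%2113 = 2080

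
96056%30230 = 5366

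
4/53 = 4/53 = 0.08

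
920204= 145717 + 774487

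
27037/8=3379  +  5/8 = 3379.62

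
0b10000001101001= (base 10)8297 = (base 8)20151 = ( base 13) 3A13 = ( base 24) E9H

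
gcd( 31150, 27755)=35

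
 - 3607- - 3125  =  -482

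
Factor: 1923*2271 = 3^2*641^1*757^1 = 4367133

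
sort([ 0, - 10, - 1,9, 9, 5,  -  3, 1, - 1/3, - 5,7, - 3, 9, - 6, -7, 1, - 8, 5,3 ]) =[ - 10, - 8, - 7,-6, - 5 , - 3, - 3, - 1 ,  -  1/3,0,  1, 1 , 3, 5, 5, 7, 9,9,9 ]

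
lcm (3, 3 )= 3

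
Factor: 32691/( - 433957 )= - 51/677 = - 3^1*17^1*677^( - 1) 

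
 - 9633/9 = -3211/3 = - 1070.33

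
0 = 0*87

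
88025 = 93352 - 5327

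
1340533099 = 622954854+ 717578245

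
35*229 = 8015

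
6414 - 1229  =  5185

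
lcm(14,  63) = 126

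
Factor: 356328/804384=2^ ( - 2)*3^( - 1) * 19^( - 1 )*101^1 = 101/228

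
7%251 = 7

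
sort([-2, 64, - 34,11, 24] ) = [ - 34, - 2,  11, 24, 64]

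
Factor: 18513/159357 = 3^1*17^1*439^( - 1)=51/439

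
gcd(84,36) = 12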